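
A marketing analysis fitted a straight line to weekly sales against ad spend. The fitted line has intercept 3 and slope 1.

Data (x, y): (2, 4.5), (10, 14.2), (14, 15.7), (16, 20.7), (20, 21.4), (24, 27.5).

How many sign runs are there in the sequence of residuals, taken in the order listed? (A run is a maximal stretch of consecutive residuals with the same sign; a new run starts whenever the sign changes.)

x=2: ŷ = 3 + 2 = 5; r = 4.5 − 5 = -0.5
x=10: ŷ = 3 + 10 = 13; r = 14.2 − 13 = 1.2
x=14: ŷ = 3 + 14 = 17; r = 15.7 − 17 = -1.3
x=16: ŷ = 3 + 16 = 19; r = 20.7 − 19 = 1.7
x=20: ŷ = 3 + 20 = 23; r = 21.4 − 23 = -1.6
x=24: ŷ = 3 + 24 = 27; r = 27.5 − 27 = 0.5
Signs: − + − + − +
Runs: −×1, +×1, −×1, +×1, −×1, +×1 → 6

6 runs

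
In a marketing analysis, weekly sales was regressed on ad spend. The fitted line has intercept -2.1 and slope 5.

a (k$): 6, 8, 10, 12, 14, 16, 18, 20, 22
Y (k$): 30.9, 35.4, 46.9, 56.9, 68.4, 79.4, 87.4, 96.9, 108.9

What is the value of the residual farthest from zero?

e = 3

a=6: Ŷ = -2.1 + 5·6 = 27.9; e = 30.9 − 27.9 = 3
a=8: Ŷ = -2.1 + 5·8 = 37.9; e = 35.4 − 37.9 = -2.5
a=10: Ŷ = -2.1 + 5·10 = 47.9; e = 46.9 − 47.9 = -1
a=12: Ŷ = -2.1 + 5·12 = 57.9; e = 56.9 − 57.9 = -1
a=14: Ŷ = -2.1 + 5·14 = 67.9; e = 68.4 − 67.9 = 0.5
a=16: Ŷ = -2.1 + 5·16 = 77.9; e = 79.4 − 77.9 = 1.5
a=18: Ŷ = -2.1 + 5·18 = 87.9; e = 87.4 − 87.9 = -0.5
a=20: Ŷ = -2.1 + 5·20 = 97.9; e = 96.9 − 97.9 = -1
a=22: Ŷ = -2.1 + 5·22 = 107.9; e = 108.9 − 107.9 = 1
Largest |e| is 3 at a = 6, residual 3.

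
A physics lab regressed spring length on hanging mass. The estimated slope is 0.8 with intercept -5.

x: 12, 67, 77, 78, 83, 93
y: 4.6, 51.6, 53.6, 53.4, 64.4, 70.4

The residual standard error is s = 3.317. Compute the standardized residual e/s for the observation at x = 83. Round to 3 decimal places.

0.904

ŷ = -5 + 0.8·83 = 61.4
e = 64.4 − 61.4 = 3
e/s = 3 / 3.317 = 0.904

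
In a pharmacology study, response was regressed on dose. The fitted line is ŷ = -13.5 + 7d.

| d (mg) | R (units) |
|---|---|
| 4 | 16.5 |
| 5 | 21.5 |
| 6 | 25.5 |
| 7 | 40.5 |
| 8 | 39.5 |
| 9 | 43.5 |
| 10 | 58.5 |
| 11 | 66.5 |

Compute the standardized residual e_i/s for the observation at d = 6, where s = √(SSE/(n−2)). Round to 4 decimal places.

d=4: ŷ = -13.5 + 7·4 = 14.5; e = 16.5 − 14.5 = 2
d=5: ŷ = -13.5 + 7·5 = 21.5; e = 21.5 − 21.5 = 0
d=6: ŷ = -13.5 + 7·6 = 28.5; e = 25.5 − 28.5 = -3
d=7: ŷ = -13.5 + 7·7 = 35.5; e = 40.5 − 35.5 = 5
d=8: ŷ = -13.5 + 7·8 = 42.5; e = 39.5 − 42.5 = -3
d=9: ŷ = -13.5 + 7·9 = 49.5; e = 43.5 − 49.5 = -6
d=10: ŷ = -13.5 + 7·10 = 56.5; e = 58.5 − 56.5 = 2
d=11: ŷ = -13.5 + 7·11 = 63.5; e = 66.5 − 63.5 = 3
SSE = 4 + 0 + 9 + 25 + 9 + 36 + 4 + 9 = 96
s = √(96/6) = 4
e/s = -3 / 4 = -0.7500

-0.7500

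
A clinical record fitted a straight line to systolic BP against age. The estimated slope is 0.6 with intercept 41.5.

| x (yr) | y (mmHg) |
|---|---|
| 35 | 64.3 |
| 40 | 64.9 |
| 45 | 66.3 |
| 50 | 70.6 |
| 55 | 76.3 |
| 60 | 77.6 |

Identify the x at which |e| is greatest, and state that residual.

x=35: ŷ = 41.5 + 0.6·35 = 62.5; e = 64.3 − 62.5 = 1.8
x=40: ŷ = 41.5 + 0.6·40 = 65.5; e = 64.9 − 65.5 = -0.6
x=45: ŷ = 41.5 + 0.6·45 = 68.5; e = 66.3 − 68.5 = -2.2
x=50: ŷ = 41.5 + 0.6·50 = 71.5; e = 70.6 − 71.5 = -0.9
x=55: ŷ = 41.5 + 0.6·55 = 74.5; e = 76.3 − 74.5 = 1.8
x=60: ŷ = 41.5 + 0.6·60 = 77.5; e = 77.6 − 77.5 = 0.1
Largest |e| is 2.2 at x = 45, residual -2.2.

x = 45, e = -2.2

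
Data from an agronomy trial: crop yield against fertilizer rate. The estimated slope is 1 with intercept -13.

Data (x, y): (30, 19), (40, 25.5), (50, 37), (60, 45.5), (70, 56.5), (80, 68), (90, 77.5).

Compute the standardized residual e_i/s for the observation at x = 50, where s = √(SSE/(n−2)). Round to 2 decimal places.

x=30: ŷ = -13 + 30 = 17; e = 19 − 17 = 2
x=40: ŷ = -13 + 40 = 27; e = 25.5 − 27 = -1.5
x=50: ŷ = -13 + 50 = 37; e = 37 − 37 = 0
x=60: ŷ = -13 + 60 = 47; e = 45.5 − 47 = -1.5
x=70: ŷ = -13 + 70 = 57; e = 56.5 − 57 = -0.5
x=80: ŷ = -13 + 80 = 67; e = 68 − 67 = 1
x=90: ŷ = -13 + 90 = 77; e = 77.5 − 77 = 0.5
SSE = 4 + 2.25 + 0 + 2.25 + 0.25 + 1 + 0.25 = 10
s = √(10/5) = 1.41421
e/s = 0 / 1.41421 = 0.00

0.00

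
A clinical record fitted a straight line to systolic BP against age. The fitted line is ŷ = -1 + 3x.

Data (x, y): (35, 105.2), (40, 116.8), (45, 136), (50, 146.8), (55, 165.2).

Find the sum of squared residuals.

SSE = 16.56

x=35: ŷ = -1 + 3·35 = 104; r = 105.2 − 104 = 1.2
x=40: ŷ = -1 + 3·40 = 119; r = 116.8 − 119 = -2.2
x=45: ŷ = -1 + 3·45 = 134; r = 136 − 134 = 2
x=50: ŷ = -1 + 3·50 = 149; r = 146.8 − 149 = -2.2
x=55: ŷ = -1 + 3·55 = 164; r = 165.2 − 164 = 1.2
SSE = 1.44 + 4.84 + 4 + 4.84 + 1.44 = 16.56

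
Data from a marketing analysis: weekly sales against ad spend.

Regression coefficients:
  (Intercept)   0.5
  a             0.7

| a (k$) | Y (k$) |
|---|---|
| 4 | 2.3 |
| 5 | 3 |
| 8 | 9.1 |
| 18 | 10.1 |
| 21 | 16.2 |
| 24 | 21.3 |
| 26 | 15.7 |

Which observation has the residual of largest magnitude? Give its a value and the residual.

a = 24, r = 4

a=4: ŷ = 0.5 + 0.7·4 = 3.3; r = 2.3 − 3.3 = -1
a=5: ŷ = 0.5 + 0.7·5 = 4; r = 3 − 4 = -1
a=8: ŷ = 0.5 + 0.7·8 = 6.1; r = 9.1 − 6.1 = 3
a=18: ŷ = 0.5 + 0.7·18 = 13.1; r = 10.1 − 13.1 = -3
a=21: ŷ = 0.5 + 0.7·21 = 15.2; r = 16.2 − 15.2 = 1
a=24: ŷ = 0.5 + 0.7·24 = 17.3; r = 21.3 − 17.3 = 4
a=26: ŷ = 0.5 + 0.7·26 = 18.7; r = 15.7 − 18.7 = -3
Largest |r| is 4 at a = 24, residual 4.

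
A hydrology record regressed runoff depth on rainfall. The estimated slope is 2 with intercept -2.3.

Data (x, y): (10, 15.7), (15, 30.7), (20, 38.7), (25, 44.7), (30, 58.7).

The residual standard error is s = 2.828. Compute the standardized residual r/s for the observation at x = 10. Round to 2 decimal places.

-0.71

ŷ = -2.3 + 2·10 = 17.7
r = 15.7 − 17.7 = -2
r/s = -2 / 2.828 = -0.71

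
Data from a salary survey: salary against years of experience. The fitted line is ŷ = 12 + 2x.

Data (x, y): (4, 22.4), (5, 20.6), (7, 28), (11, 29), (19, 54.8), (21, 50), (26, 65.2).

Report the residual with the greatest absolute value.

x=4: ŷ = 12 + 2·4 = 20; e = 22.4 − 20 = 2.4
x=5: ŷ = 12 + 2·5 = 22; e = 20.6 − 22 = -1.4
x=7: ŷ = 12 + 2·7 = 26; e = 28 − 26 = 2
x=11: ŷ = 12 + 2·11 = 34; e = 29 − 34 = -5
x=19: ŷ = 12 + 2·19 = 50; e = 54.8 − 50 = 4.8
x=21: ŷ = 12 + 2·21 = 54; e = 50 − 54 = -4
x=26: ŷ = 12 + 2·26 = 64; e = 65.2 − 64 = 1.2
Largest |e| is 5 at x = 11, residual -5.

e = -5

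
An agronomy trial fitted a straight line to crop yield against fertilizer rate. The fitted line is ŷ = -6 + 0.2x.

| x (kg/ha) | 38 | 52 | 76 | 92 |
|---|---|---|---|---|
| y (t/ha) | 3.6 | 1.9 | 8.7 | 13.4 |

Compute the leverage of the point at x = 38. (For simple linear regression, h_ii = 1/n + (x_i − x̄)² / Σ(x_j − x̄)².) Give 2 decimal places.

x̄ = (38 + 52 + 76 + 92)/4 = 64.5
Σ(x − x̄)² = 702.25 + 156.25 + 132.25 + 756.25 = 1747
h = 1/4 + (-26.5)²/1747 = 0.25 + 0.401975 = 0.65

h = 0.65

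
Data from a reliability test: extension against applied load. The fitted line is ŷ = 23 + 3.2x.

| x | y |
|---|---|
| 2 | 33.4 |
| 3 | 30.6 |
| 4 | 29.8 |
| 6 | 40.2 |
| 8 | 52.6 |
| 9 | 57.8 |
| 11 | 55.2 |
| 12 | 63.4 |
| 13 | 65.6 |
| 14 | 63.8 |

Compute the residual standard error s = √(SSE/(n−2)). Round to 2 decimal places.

x=2: ŷ = 23 + 3.2·2 = 29.4; r = 33.4 − 29.4 = 4
x=3: ŷ = 23 + 3.2·3 = 32.6; r = 30.6 − 32.6 = -2
x=4: ŷ = 23 + 3.2·4 = 35.8; r = 29.8 − 35.8 = -6
x=6: ŷ = 23 + 3.2·6 = 42.2; r = 40.2 − 42.2 = -2
x=8: ŷ = 23 + 3.2·8 = 48.6; r = 52.6 − 48.6 = 4
x=9: ŷ = 23 + 3.2·9 = 51.8; r = 57.8 − 51.8 = 6
x=11: ŷ = 23 + 3.2·11 = 58.2; r = 55.2 − 58.2 = -3
x=12: ŷ = 23 + 3.2·12 = 61.4; r = 63.4 − 61.4 = 2
x=13: ŷ = 23 + 3.2·13 = 64.6; r = 65.6 − 64.6 = 1
x=14: ŷ = 23 + 3.2·14 = 67.8; r = 63.8 − 67.8 = -4
SSE = 16 + 4 + 36 + 4 + 16 + 36 + 9 + 4 + 1 + 16 = 142
s = √(142/8) = √17.75 ≈ 4.21

s = 4.21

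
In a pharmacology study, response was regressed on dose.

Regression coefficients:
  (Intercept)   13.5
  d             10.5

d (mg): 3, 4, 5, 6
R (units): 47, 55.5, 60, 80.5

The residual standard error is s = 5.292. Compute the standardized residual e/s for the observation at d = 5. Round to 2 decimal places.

-1.13

R̂ = 13.5 + 10.5·5 = 66
e = 60 − 66 = -6
e/s = -6 / 5.292 = -1.13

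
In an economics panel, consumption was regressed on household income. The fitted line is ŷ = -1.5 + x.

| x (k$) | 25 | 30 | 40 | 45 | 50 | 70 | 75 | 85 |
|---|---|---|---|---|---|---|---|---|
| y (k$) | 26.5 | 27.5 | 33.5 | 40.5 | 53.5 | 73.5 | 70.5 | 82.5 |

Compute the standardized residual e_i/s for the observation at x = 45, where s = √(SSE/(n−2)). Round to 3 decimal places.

-0.721

x=25: ŷ = -1.5 + 25 = 23.5; e = 26.5 − 23.5 = 3
x=30: ŷ = -1.5 + 30 = 28.5; e = 27.5 − 28.5 = -1
x=40: ŷ = -1.5 + 40 = 38.5; e = 33.5 − 38.5 = -5
x=45: ŷ = -1.5 + 45 = 43.5; e = 40.5 − 43.5 = -3
x=50: ŷ = -1.5 + 50 = 48.5; e = 53.5 − 48.5 = 5
x=70: ŷ = -1.5 + 70 = 68.5; e = 73.5 − 68.5 = 5
x=75: ŷ = -1.5 + 75 = 73.5; e = 70.5 − 73.5 = -3
x=85: ŷ = -1.5 + 85 = 83.5; e = 82.5 − 83.5 = -1
SSE = 9 + 1 + 25 + 9 + 25 + 25 + 9 + 1 = 104
s = √(104/6) = 4.16333
e/s = -3 / 4.16333 = -0.721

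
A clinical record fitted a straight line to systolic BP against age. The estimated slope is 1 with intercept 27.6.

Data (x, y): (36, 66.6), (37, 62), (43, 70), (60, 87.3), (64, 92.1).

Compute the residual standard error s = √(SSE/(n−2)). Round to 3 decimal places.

s = 2.342

x=36: ŷ = 27.6 + 36 = 63.6; r = 66.6 − 63.6 = 3
x=37: ŷ = 27.6 + 37 = 64.6; r = 62 − 64.6 = -2.6
x=43: ŷ = 27.6 + 43 = 70.6; r = 70 − 70.6 = -0.6
x=60: ŷ = 27.6 + 60 = 87.6; r = 87.3 − 87.6 = -0.3
x=64: ŷ = 27.6 + 64 = 91.6; r = 92.1 − 91.6 = 0.5
SSE = 9 + 6.76 + 0.36 + 0.09 + 0.25 = 16.46
s = √(16.46/3) = √5.48667 ≈ 2.342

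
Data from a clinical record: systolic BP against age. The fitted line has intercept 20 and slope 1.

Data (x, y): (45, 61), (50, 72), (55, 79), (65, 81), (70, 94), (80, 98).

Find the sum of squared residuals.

SSE = 72

x=45: ŷ = 20 + 45 = 65; r = 61 − 65 = -4
x=50: ŷ = 20 + 50 = 70; r = 72 − 70 = 2
x=55: ŷ = 20 + 55 = 75; r = 79 − 75 = 4
x=65: ŷ = 20 + 65 = 85; r = 81 − 85 = -4
x=70: ŷ = 20 + 70 = 90; r = 94 − 90 = 4
x=80: ŷ = 20 + 80 = 100; r = 98 − 100 = -2
SSE = 16 + 4 + 16 + 16 + 16 + 4 = 72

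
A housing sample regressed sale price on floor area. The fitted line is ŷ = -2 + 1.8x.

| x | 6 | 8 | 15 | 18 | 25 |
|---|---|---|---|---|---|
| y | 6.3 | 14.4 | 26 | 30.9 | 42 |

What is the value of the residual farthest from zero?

x=6: ŷ = -2 + 1.8·6 = 8.8; e = 6.3 − 8.8 = -2.5
x=8: ŷ = -2 + 1.8·8 = 12.4; e = 14.4 − 12.4 = 2
x=15: ŷ = -2 + 1.8·15 = 25; e = 26 − 25 = 1
x=18: ŷ = -2 + 1.8·18 = 30.4; e = 30.9 − 30.4 = 0.5
x=25: ŷ = -2 + 1.8·25 = 43; e = 42 − 43 = -1
Largest |e| is 2.5 at x = 6, residual -2.5.

e = -2.5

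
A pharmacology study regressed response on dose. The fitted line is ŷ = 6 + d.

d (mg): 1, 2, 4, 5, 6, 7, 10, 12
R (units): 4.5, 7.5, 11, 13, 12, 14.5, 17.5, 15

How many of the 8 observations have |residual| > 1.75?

d=1: ŷ = 6 + 1 = 7; e = 4.5 − 7 = -2.5
d=2: ŷ = 6 + 2 = 8; e = 7.5 − 8 = -0.5
d=4: ŷ = 6 + 4 = 10; e = 11 − 10 = 1
d=5: ŷ = 6 + 5 = 11; e = 13 − 11 = 2
d=6: ŷ = 6 + 6 = 12; e = 12 − 12 = 0
d=7: ŷ = 6 + 7 = 13; e = 14.5 − 13 = 1.5
d=10: ŷ = 6 + 10 = 16; e = 17.5 − 16 = 1.5
d=12: ŷ = 6 + 12 = 18; e = 15 − 18 = -3
|e| > 1.75: d=1 (|e|=2.5), d=5 (|e|=2), d=12 (|e|=3) → 3

3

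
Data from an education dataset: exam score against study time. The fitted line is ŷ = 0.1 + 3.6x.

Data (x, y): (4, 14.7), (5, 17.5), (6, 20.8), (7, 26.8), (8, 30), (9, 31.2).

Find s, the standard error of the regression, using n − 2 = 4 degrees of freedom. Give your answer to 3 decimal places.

x=4: ŷ = 0.1 + 3.6·4 = 14.5; r = 14.7 − 14.5 = 0.2
x=5: ŷ = 0.1 + 3.6·5 = 18.1; r = 17.5 − 18.1 = -0.6
x=6: ŷ = 0.1 + 3.6·6 = 21.7; r = 20.8 − 21.7 = -0.9
x=7: ŷ = 0.1 + 3.6·7 = 25.3; r = 26.8 − 25.3 = 1.5
x=8: ŷ = 0.1 + 3.6·8 = 28.9; r = 30 − 28.9 = 1.1
x=9: ŷ = 0.1 + 3.6·9 = 32.5; r = 31.2 − 32.5 = -1.3
SSE = 0.04 + 0.36 + 0.81 + 2.25 + 1.21 + 1.69 = 6.36
s = √(6.36/4) = √1.59 ≈ 1.261

s = 1.261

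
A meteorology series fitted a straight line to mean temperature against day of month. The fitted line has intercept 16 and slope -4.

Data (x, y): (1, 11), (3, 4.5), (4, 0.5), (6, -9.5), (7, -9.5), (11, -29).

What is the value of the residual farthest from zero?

x=1: ŷ = 16 − 4·1 = 12; e = 11 − 12 = -1
x=3: ŷ = 16 − 4·3 = 4; e = 4.5 − 4 = 0.5
x=4: ŷ = 16 − 4·4 = 0; e = 0.5 − 0 = 0.5
x=6: ŷ = 16 − 4·6 = -8; e = -9.5 − (-8) = -1.5
x=7: ŷ = 16 − 4·7 = -12; e = -9.5 − (-12) = 2.5
x=11: ŷ = 16 − 4·11 = -28; e = -29 − (-28) = -1
Largest |e| is 2.5 at x = 7, residual 2.5.

e = 2.5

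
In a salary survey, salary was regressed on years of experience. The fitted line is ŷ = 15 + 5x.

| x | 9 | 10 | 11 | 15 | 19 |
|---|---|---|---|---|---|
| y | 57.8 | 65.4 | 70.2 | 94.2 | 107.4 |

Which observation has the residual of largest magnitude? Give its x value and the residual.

x=9: ŷ = 15 + 5·9 = 60; r = 57.8 − 60 = -2.2
x=10: ŷ = 15 + 5·10 = 65; r = 65.4 − 65 = 0.4
x=11: ŷ = 15 + 5·11 = 70; r = 70.2 − 70 = 0.2
x=15: ŷ = 15 + 5·15 = 90; r = 94.2 − 90 = 4.2
x=19: ŷ = 15 + 5·19 = 110; r = 107.4 − 110 = -2.6
Largest |r| is 4.2 at x = 15, residual 4.2.

x = 15, r = 4.2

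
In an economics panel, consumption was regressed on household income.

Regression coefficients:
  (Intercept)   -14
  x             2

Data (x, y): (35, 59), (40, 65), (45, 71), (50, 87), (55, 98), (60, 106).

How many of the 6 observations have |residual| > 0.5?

5

x=35: ŷ = -14 + 2·35 = 56; e = 59 − 56 = 3
x=40: ŷ = -14 + 2·40 = 66; e = 65 − 66 = -1
x=45: ŷ = -14 + 2·45 = 76; e = 71 − 76 = -5
x=50: ŷ = -14 + 2·50 = 86; e = 87 − 86 = 1
x=55: ŷ = -14 + 2·55 = 96; e = 98 − 96 = 2
x=60: ŷ = -14 + 2·60 = 106; e = 106 − 106 = 0
|e| > 0.5: x=35 (|e|=3), x=40 (|e|=1), x=45 (|e|=5), x=50 (|e|=1), x=55 (|e|=2) → 5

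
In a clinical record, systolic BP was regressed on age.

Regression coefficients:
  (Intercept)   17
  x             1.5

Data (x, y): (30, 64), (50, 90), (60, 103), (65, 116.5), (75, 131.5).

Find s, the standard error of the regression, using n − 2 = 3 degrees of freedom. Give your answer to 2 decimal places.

s = 3.27

x=30: ŷ = 17 + 1.5·30 = 62; e = 64 − 62 = 2
x=50: ŷ = 17 + 1.5·50 = 92; e = 90 − 92 = -2
x=60: ŷ = 17 + 1.5·60 = 107; e = 103 − 107 = -4
x=65: ŷ = 17 + 1.5·65 = 114.5; e = 116.5 − 114.5 = 2
x=75: ŷ = 17 + 1.5·75 = 129.5; e = 131.5 − 129.5 = 2
SSE = 4 + 4 + 16 + 4 + 4 = 32
s = √(32/3) = √10.6667 ≈ 3.27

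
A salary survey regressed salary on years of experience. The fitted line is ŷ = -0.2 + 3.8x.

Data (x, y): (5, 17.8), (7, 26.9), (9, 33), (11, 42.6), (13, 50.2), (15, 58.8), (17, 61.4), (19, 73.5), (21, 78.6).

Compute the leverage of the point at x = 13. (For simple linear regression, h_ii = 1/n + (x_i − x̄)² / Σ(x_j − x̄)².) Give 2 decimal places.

h = 0.11

x̄ = (5 + 7 + 9 + 11 + 13 + 15 + 17 + 19 + 21)/9 = 13
Σ(x − x̄)² = 64 + 36 + 16 + 4 + 0 + 4 + 16 + 36 + 64 = 240
h = 1/9 + (0)²/240 = 0.111111 + 0 = 0.11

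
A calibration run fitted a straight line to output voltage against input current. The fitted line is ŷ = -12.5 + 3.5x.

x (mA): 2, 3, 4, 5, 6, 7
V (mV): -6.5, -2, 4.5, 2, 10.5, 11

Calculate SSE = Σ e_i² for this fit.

x=2: ŷ = -12.5 + 3.5·2 = -5.5; e = -6.5 − (-5.5) = -1
x=3: ŷ = -12.5 + 3.5·3 = -2; e = -2 − (-2) = 0
x=4: ŷ = -12.5 + 3.5·4 = 1.5; e = 4.5 − 1.5 = 3
x=5: ŷ = -12.5 + 3.5·5 = 5; e = 2 − 5 = -3
x=6: ŷ = -12.5 + 3.5·6 = 8.5; e = 10.5 − 8.5 = 2
x=7: ŷ = -12.5 + 3.5·7 = 12; e = 11 − 12 = -1
SSE = 1 + 0 + 9 + 9 + 4 + 1 = 24

SSE = 24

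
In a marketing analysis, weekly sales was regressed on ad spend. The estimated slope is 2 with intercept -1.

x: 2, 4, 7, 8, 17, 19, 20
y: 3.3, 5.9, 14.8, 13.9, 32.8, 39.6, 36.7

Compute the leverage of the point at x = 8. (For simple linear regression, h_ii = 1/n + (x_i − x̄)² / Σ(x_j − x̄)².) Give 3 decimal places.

h = 0.170

x̄ = (2 + 4 + 7 + 8 + 17 + 19 + 20)/7 = 11
Σ(x − x̄)² = 81 + 49 + 16 + 9 + 36 + 64 + 81 = 336
h = 1/7 + (-3)²/336 = 0.142857 + 0.0267857 = 0.170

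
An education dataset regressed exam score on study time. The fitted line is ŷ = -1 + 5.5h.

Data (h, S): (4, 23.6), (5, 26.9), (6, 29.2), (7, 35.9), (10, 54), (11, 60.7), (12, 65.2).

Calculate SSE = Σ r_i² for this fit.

SSE = 18.8

h=4: ŷ = -1 + 5.5·4 = 21; r = 23.6 − 21 = 2.6
h=5: ŷ = -1 + 5.5·5 = 26.5; r = 26.9 − 26.5 = 0.4
h=6: ŷ = -1 + 5.5·6 = 32; r = 29.2 − 32 = -2.8
h=7: ŷ = -1 + 5.5·7 = 37.5; r = 35.9 − 37.5 = -1.6
h=10: ŷ = -1 + 5.5·10 = 54; r = 54 − 54 = 0
h=11: ŷ = -1 + 5.5·11 = 59.5; r = 60.7 − 59.5 = 1.2
h=12: ŷ = -1 + 5.5·12 = 65; r = 65.2 − 65 = 0.2
SSE = 6.76 + 0.16 + 7.84 + 2.56 + 0 + 1.44 + 0.04 = 18.8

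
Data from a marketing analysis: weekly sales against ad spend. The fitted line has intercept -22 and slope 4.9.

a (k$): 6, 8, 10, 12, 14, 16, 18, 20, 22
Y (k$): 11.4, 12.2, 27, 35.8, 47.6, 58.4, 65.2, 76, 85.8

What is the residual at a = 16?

Ŷ = -22 + 4.9·16 = 56.4
r = 58.4 − 56.4 = 2

r = 2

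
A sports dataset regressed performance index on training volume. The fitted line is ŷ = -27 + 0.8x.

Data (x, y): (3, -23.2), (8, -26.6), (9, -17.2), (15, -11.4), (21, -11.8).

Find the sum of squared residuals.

SSE = 60.24

x=3: ŷ = -27 + 0.8·3 = -24.6; r = -23.2 − (-24.6) = 1.4
x=8: ŷ = -27 + 0.8·8 = -20.6; r = -26.6 − (-20.6) = -6
x=9: ŷ = -27 + 0.8·9 = -19.8; r = -17.2 − (-19.8) = 2.6
x=15: ŷ = -27 + 0.8·15 = -15; r = -11.4 − (-15) = 3.6
x=21: ŷ = -27 + 0.8·21 = -10.2; r = -11.8 − (-10.2) = -1.6
SSE = 1.96 + 36 + 6.76 + 12.96 + 2.56 = 60.24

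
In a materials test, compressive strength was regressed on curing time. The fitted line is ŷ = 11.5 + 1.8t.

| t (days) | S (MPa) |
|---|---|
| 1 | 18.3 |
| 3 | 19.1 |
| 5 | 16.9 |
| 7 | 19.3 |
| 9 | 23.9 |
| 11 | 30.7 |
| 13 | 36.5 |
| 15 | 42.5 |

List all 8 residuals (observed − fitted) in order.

t=1: ŷ = 11.5 + 1.8·1 = 13.3; e = 18.3 − 13.3 = 5
t=3: ŷ = 11.5 + 1.8·3 = 16.9; e = 19.1 − 16.9 = 2.2
t=5: ŷ = 11.5 + 1.8·5 = 20.5; e = 16.9 − 20.5 = -3.6
t=7: ŷ = 11.5 + 1.8·7 = 24.1; e = 19.3 − 24.1 = -4.8
t=9: ŷ = 11.5 + 1.8·9 = 27.7; e = 23.9 − 27.7 = -3.8
t=11: ŷ = 11.5 + 1.8·11 = 31.3; e = 30.7 − 31.3 = -0.6
t=13: ŷ = 11.5 + 1.8·13 = 34.9; e = 36.5 − 34.9 = 1.6
t=15: ŷ = 11.5 + 1.8·15 = 38.5; e = 42.5 − 38.5 = 4

5, 2.2, -3.6, -4.8, -3.8, -0.6, 1.6, 4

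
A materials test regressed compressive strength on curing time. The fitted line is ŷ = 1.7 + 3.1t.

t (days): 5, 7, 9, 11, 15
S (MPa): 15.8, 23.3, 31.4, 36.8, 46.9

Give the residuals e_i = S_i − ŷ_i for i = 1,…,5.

-1.4, -0.1, 1.8, 1, -1.3

t=5: ŷ = 1.7 + 3.1·5 = 17.2; e = 15.8 − 17.2 = -1.4
t=7: ŷ = 1.7 + 3.1·7 = 23.4; e = 23.3 − 23.4 = -0.1
t=9: ŷ = 1.7 + 3.1·9 = 29.6; e = 31.4 − 29.6 = 1.8
t=11: ŷ = 1.7 + 3.1·11 = 35.8; e = 36.8 − 35.8 = 1
t=15: ŷ = 1.7 + 3.1·15 = 48.2; e = 46.9 − 48.2 = -1.3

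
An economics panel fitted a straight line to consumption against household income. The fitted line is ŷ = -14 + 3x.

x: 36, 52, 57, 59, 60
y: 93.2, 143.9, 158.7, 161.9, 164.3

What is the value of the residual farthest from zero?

x=36: ŷ = -14 + 3·36 = 94; r = 93.2 − 94 = -0.8
x=52: ŷ = -14 + 3·52 = 142; r = 143.9 − 142 = 1.9
x=57: ŷ = -14 + 3·57 = 157; r = 158.7 − 157 = 1.7
x=59: ŷ = -14 + 3·59 = 163; r = 161.9 − 163 = -1.1
x=60: ŷ = -14 + 3·60 = 166; r = 164.3 − 166 = -1.7
Largest |r| is 1.9 at x = 52, residual 1.9.

r = 1.9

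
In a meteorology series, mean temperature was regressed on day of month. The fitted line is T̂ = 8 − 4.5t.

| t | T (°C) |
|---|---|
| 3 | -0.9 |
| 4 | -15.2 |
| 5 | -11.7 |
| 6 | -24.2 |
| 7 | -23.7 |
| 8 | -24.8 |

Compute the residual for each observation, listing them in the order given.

4.6, -5.2, 2.8, -5.2, -0.2, 3.2

t=3: T̂ = 8 − 4.5·3 = -5.5; e = -0.9 − (-5.5) = 4.6
t=4: T̂ = 8 − 4.5·4 = -10; e = -15.2 − (-10) = -5.2
t=5: T̂ = 8 − 4.5·5 = -14.5; e = -11.7 − (-14.5) = 2.8
t=6: T̂ = 8 − 4.5·6 = -19; e = -24.2 − (-19) = -5.2
t=7: T̂ = 8 − 4.5·7 = -23.5; e = -23.7 − (-23.5) = -0.2
t=8: T̂ = 8 − 4.5·8 = -28; e = -24.8 − (-28) = 3.2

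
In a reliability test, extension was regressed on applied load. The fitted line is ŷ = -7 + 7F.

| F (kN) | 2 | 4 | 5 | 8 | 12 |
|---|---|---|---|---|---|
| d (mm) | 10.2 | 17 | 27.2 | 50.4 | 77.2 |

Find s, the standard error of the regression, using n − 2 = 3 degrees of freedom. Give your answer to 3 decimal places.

F=2: ŷ = -7 + 7·2 = 7; e = 10.2 − 7 = 3.2
F=4: ŷ = -7 + 7·4 = 21; e = 17 − 21 = -4
F=5: ŷ = -7 + 7·5 = 28; e = 27.2 − 28 = -0.8
F=8: ŷ = -7 + 7·8 = 49; e = 50.4 − 49 = 1.4
F=12: ŷ = -7 + 7·12 = 77; e = 77.2 − 77 = 0.2
SSE = 10.24 + 16 + 0.64 + 1.96 + 0.04 = 28.88
s = √(28.88/3) = √9.62667 ≈ 3.103

s = 3.103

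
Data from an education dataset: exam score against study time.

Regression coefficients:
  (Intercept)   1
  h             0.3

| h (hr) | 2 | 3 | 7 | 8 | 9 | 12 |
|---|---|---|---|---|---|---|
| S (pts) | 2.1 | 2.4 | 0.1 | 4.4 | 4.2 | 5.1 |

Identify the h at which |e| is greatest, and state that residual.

h=2: Ŝ = 1 + 0.3·2 = 1.6; e = 2.1 − 1.6 = 0.5
h=3: Ŝ = 1 + 0.3·3 = 1.9; e = 2.4 − 1.9 = 0.5
h=7: Ŝ = 1 + 0.3·7 = 3.1; e = 0.1 − 3.1 = -3
h=8: Ŝ = 1 + 0.3·8 = 3.4; e = 4.4 − 3.4 = 1
h=9: Ŝ = 1 + 0.3·9 = 3.7; e = 4.2 − 3.7 = 0.5
h=12: Ŝ = 1 + 0.3·12 = 4.6; e = 5.1 − 4.6 = 0.5
Largest |e| is 3 at h = 7, residual -3.

h = 7, e = -3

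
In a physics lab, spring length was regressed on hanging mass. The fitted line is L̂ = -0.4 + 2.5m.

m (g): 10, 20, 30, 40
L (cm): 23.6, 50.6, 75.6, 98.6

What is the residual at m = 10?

L̂ = -0.4 + 2.5·10 = 24.6
r = 23.6 − 24.6 = -1

r = -1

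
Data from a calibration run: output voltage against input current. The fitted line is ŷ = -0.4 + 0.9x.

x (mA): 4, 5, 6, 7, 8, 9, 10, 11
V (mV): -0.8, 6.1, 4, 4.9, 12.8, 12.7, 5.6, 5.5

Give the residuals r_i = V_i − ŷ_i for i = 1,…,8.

x=4: ŷ = -0.4 + 0.9·4 = 3.2; r = -0.8 − 3.2 = -4
x=5: ŷ = -0.4 + 0.9·5 = 4.1; r = 6.1 − 4.1 = 2
x=6: ŷ = -0.4 + 0.9·6 = 5; r = 4 − 5 = -1
x=7: ŷ = -0.4 + 0.9·7 = 5.9; r = 4.9 − 5.9 = -1
x=8: ŷ = -0.4 + 0.9·8 = 6.8; r = 12.8 − 6.8 = 6
x=9: ŷ = -0.4 + 0.9·9 = 7.7; r = 12.7 − 7.7 = 5
x=10: ŷ = -0.4 + 0.9·10 = 8.6; r = 5.6 − 8.6 = -3
x=11: ŷ = -0.4 + 0.9·11 = 9.5; r = 5.5 − 9.5 = -4

-4, 2, -1, -1, 6, 5, -3, -4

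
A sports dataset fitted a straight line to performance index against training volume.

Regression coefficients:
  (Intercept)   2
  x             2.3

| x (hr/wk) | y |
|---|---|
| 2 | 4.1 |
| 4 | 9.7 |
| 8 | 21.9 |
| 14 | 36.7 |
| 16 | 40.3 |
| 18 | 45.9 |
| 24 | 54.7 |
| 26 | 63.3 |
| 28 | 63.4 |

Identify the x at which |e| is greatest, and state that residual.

x=2: ŷ = 2 + 2.3·2 = 6.6; e = 4.1 − 6.6 = -2.5
x=4: ŷ = 2 + 2.3·4 = 11.2; e = 9.7 − 11.2 = -1.5
x=8: ŷ = 2 + 2.3·8 = 20.4; e = 21.9 − 20.4 = 1.5
x=14: ŷ = 2 + 2.3·14 = 34.2; e = 36.7 − 34.2 = 2.5
x=16: ŷ = 2 + 2.3·16 = 38.8; e = 40.3 − 38.8 = 1.5
x=18: ŷ = 2 + 2.3·18 = 43.4; e = 45.9 − 43.4 = 2.5
x=24: ŷ = 2 + 2.3·24 = 57.2; e = 54.7 − 57.2 = -2.5
x=26: ŷ = 2 + 2.3·26 = 61.8; e = 63.3 − 61.8 = 1.5
x=28: ŷ = 2 + 2.3·28 = 66.4; e = 63.4 − 66.4 = -3
Largest |e| is 3 at x = 28, residual -3.

x = 28, e = -3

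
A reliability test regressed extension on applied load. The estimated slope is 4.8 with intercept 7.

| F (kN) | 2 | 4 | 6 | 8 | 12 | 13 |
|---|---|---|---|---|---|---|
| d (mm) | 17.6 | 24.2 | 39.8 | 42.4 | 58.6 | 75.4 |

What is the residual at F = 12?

ŷ = 7 + 4.8·12 = 64.6
e = 58.6 − 64.6 = -6

e = -6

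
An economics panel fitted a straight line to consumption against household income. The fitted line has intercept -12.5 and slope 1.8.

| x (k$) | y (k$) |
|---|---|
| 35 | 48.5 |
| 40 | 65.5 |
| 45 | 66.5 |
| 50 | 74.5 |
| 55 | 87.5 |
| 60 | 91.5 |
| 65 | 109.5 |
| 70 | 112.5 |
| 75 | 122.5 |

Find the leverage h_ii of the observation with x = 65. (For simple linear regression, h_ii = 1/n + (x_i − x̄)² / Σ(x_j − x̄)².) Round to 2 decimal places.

h = 0.18

x̄ = (35 + 40 + 45 + 50 + 55 + 60 + 65 + 70 + 75)/9 = 55
Σ(x − x̄)² = 400 + 225 + 100 + 25 + 0 + 25 + 100 + 225 + 400 = 1500
h = 1/9 + (10)²/1500 = 0.111111 + 0.0666667 = 0.18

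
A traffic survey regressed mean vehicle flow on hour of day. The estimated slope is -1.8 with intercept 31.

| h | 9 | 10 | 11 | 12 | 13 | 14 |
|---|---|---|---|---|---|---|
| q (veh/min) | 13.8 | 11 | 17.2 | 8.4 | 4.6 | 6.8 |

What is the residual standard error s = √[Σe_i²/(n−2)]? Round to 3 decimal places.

h=9: ŷ = 31 − 1.8·9 = 14.8; e = 13.8 − 14.8 = -1
h=10: ŷ = 31 − 1.8·10 = 13; e = 11 − 13 = -2
h=11: ŷ = 31 − 1.8·11 = 11.2; e = 17.2 − 11.2 = 6
h=12: ŷ = 31 − 1.8·12 = 9.4; e = 8.4 − 9.4 = -1
h=13: ŷ = 31 − 1.8·13 = 7.6; e = 4.6 − 7.6 = -3
h=14: ŷ = 31 − 1.8·14 = 5.8; e = 6.8 − 5.8 = 1
SSE = 1 + 4 + 36 + 1 + 9 + 1 = 52
s = √(52/4) = √13 ≈ 3.606

s = 3.606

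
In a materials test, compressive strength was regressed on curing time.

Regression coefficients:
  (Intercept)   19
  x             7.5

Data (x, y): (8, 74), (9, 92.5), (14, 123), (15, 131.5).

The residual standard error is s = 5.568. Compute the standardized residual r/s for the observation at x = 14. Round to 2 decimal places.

-0.18

ŷ = 19 + 7.5·14 = 124
r = 123 − 124 = -1
r/s = -1 / 5.568 = -0.18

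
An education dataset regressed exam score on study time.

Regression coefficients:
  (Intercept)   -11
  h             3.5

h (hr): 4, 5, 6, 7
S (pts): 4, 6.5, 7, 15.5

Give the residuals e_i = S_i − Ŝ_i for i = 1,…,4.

1, 0, -3, 2

h=4: Ŝ = -11 + 3.5·4 = 3; e = 4 − 3 = 1
h=5: Ŝ = -11 + 3.5·5 = 6.5; e = 6.5 − 6.5 = 0
h=6: Ŝ = -11 + 3.5·6 = 10; e = 7 − 10 = -3
h=7: Ŝ = -11 + 3.5·7 = 13.5; e = 15.5 − 13.5 = 2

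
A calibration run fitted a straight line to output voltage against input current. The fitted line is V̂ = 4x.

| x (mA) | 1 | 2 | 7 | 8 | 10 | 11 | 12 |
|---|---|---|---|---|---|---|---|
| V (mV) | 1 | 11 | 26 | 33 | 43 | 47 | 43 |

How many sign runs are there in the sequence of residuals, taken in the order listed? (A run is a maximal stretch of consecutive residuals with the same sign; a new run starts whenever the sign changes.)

x=1: V̂ = 4·1 = 4; e = 1 − 4 = -3
x=2: V̂ = 4·2 = 8; e = 11 − 8 = 3
x=7: V̂ = 4·7 = 28; e = 26 − 28 = -2
x=8: V̂ = 4·8 = 32; e = 33 − 32 = 1
x=10: V̂ = 4·10 = 40; e = 43 − 40 = 3
x=11: V̂ = 4·11 = 44; e = 47 − 44 = 3
x=12: V̂ = 4·12 = 48; e = 43 − 48 = -5
Signs: − + − + + + −
Runs: −×1, +×1, −×1, +×3, −×1 → 5

5 runs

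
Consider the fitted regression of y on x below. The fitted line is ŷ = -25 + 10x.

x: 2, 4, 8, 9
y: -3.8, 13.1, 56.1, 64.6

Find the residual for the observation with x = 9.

e = -0.4

ŷ = -25 + 10·9 = 65
e = 64.6 − 65 = -0.4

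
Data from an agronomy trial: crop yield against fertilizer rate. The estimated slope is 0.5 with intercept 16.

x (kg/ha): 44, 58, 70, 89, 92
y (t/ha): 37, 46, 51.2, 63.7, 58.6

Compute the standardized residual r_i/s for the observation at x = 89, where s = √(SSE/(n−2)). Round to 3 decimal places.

1.135

x=44: ŷ = 16 + 0.5·44 = 38; r = 37 − 38 = -1
x=58: ŷ = 16 + 0.5·58 = 45; r = 46 − 45 = 1
x=70: ŷ = 16 + 0.5·70 = 51; r = 51.2 − 51 = 0.2
x=89: ŷ = 16 + 0.5·89 = 60.5; r = 63.7 − 60.5 = 3.2
x=92: ŷ = 16 + 0.5·92 = 62; r = 58.6 − 62 = -3.4
SSE = 1 + 1 + 0.04 + 10.24 + 11.56 = 23.84
s = √(23.84/3) = 2.81898
r/s = 3.2 / 2.81898 = 1.135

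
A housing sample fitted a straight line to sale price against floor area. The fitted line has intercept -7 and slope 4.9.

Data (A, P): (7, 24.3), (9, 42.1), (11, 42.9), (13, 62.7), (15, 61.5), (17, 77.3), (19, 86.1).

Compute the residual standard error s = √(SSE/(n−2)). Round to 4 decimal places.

s = 4.7329

A=7: P̂ = -7 + 4.9·7 = 27.3; r = 24.3 − 27.3 = -3
A=9: P̂ = -7 + 4.9·9 = 37.1; r = 42.1 − 37.1 = 5
A=11: P̂ = -7 + 4.9·11 = 46.9; r = 42.9 − 46.9 = -4
A=13: P̂ = -7 + 4.9·13 = 56.7; r = 62.7 − 56.7 = 6
A=15: P̂ = -7 + 4.9·15 = 66.5; r = 61.5 − 66.5 = -5
A=17: P̂ = -7 + 4.9·17 = 76.3; r = 77.3 − 76.3 = 1
A=19: P̂ = -7 + 4.9·19 = 86.1; r = 86.1 − 86.1 = 0
SSE = 9 + 25 + 16 + 36 + 25 + 1 + 0 = 112
s = √(112/5) = √22.4 ≈ 4.7329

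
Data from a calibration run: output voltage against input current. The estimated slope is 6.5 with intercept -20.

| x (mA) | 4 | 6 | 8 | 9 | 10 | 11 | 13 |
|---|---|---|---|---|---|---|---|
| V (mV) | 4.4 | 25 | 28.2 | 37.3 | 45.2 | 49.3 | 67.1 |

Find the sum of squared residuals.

x=4: ŷ = -20 + 6.5·4 = 6; r = 4.4 − 6 = -1.6
x=6: ŷ = -20 + 6.5·6 = 19; r = 25 − 19 = 6
x=8: ŷ = -20 + 6.5·8 = 32; r = 28.2 − 32 = -3.8
x=9: ŷ = -20 + 6.5·9 = 38.5; r = 37.3 − 38.5 = -1.2
x=10: ŷ = -20 + 6.5·10 = 45; r = 45.2 − 45 = 0.2
x=11: ŷ = -20 + 6.5·11 = 51.5; r = 49.3 − 51.5 = -2.2
x=13: ŷ = -20 + 6.5·13 = 64.5; r = 67.1 − 64.5 = 2.6
SSE = 2.56 + 36 + 14.44 + 1.44 + 0.04 + 4.84 + 6.76 = 66.08

SSE = 66.08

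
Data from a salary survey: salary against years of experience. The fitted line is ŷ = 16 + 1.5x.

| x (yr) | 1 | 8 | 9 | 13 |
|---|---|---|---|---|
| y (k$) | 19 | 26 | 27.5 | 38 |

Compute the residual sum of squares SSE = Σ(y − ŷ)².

SSE = 16.5

x=1: ŷ = 16 + 1.5·1 = 17.5; e = 19 − 17.5 = 1.5
x=8: ŷ = 16 + 1.5·8 = 28; e = 26 − 28 = -2
x=9: ŷ = 16 + 1.5·9 = 29.5; e = 27.5 − 29.5 = -2
x=13: ŷ = 16 + 1.5·13 = 35.5; e = 38 − 35.5 = 2.5
SSE = 2.25 + 4 + 4 + 6.25 = 16.5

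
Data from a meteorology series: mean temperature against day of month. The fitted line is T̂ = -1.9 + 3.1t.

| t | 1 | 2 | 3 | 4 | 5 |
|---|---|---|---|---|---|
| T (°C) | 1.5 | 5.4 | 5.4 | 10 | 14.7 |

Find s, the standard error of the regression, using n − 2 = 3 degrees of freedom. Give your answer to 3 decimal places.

s = 1.501

t=1: T̂ = -1.9 + 3.1·1 = 1.2; r = 1.5 − 1.2 = 0.3
t=2: T̂ = -1.9 + 3.1·2 = 4.3; r = 5.4 − 4.3 = 1.1
t=3: T̂ = -1.9 + 3.1·3 = 7.4; r = 5.4 − 7.4 = -2
t=4: T̂ = -1.9 + 3.1·4 = 10.5; r = 10 − 10.5 = -0.5
t=5: T̂ = -1.9 + 3.1·5 = 13.6; r = 14.7 − 13.6 = 1.1
SSE = 0.09 + 1.21 + 4 + 0.25 + 1.21 = 6.76
s = √(6.76/3) = √2.25333 ≈ 1.501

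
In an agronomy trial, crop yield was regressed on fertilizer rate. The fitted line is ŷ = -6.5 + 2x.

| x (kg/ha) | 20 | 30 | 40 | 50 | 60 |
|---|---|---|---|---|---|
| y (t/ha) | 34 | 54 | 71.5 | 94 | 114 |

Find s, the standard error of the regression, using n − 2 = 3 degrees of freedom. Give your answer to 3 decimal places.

s = 1.291

x=20: ŷ = -6.5 + 2·20 = 33.5; e = 34 − 33.5 = 0.5
x=30: ŷ = -6.5 + 2·30 = 53.5; e = 54 − 53.5 = 0.5
x=40: ŷ = -6.5 + 2·40 = 73.5; e = 71.5 − 73.5 = -2
x=50: ŷ = -6.5 + 2·50 = 93.5; e = 94 − 93.5 = 0.5
x=60: ŷ = -6.5 + 2·60 = 113.5; e = 114 − 113.5 = 0.5
SSE = 0.25 + 0.25 + 4 + 0.25 + 0.25 = 5
s = √(5/3) = √1.66667 ≈ 1.291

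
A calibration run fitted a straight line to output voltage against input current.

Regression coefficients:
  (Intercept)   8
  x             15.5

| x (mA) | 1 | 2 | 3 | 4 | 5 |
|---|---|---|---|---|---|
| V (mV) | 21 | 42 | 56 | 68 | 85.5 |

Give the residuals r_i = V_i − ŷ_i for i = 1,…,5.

-2.5, 3, 1.5, -2, 0

x=1: ŷ = 8 + 15.5·1 = 23.5; r = 21 − 23.5 = -2.5
x=2: ŷ = 8 + 15.5·2 = 39; r = 42 − 39 = 3
x=3: ŷ = 8 + 15.5·3 = 54.5; r = 56 − 54.5 = 1.5
x=4: ŷ = 8 + 15.5·4 = 70; r = 68 − 70 = -2
x=5: ŷ = 8 + 15.5·5 = 85.5; r = 85.5 − 85.5 = 0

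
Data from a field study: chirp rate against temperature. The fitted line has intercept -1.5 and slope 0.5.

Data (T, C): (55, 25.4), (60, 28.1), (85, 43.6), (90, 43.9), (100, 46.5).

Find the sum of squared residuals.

SSE = 11.44

T=55: ŷ = -1.5 + 0.5·55 = 26; r = 25.4 − 26 = -0.6
T=60: ŷ = -1.5 + 0.5·60 = 28.5; r = 28.1 − 28.5 = -0.4
T=85: ŷ = -1.5 + 0.5·85 = 41; r = 43.6 − 41 = 2.6
T=90: ŷ = -1.5 + 0.5·90 = 43.5; r = 43.9 − 43.5 = 0.4
T=100: ŷ = -1.5 + 0.5·100 = 48.5; r = 46.5 − 48.5 = -2
SSE = 0.36 + 0.16 + 6.76 + 0.16 + 4 = 11.44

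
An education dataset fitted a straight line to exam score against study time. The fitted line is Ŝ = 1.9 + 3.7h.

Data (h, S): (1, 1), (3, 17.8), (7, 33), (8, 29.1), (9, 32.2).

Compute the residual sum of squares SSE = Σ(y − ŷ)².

h=1: Ŝ = 1.9 + 3.7·1 = 5.6; r = 1 − 5.6 = -4.6
h=3: Ŝ = 1.9 + 3.7·3 = 13; r = 17.8 − 13 = 4.8
h=7: Ŝ = 1.9 + 3.7·7 = 27.8; r = 33 − 27.8 = 5.2
h=8: Ŝ = 1.9 + 3.7·8 = 31.5; r = 29.1 − 31.5 = -2.4
h=9: Ŝ = 1.9 + 3.7·9 = 35.2; r = 32.2 − 35.2 = -3
SSE = 21.16 + 23.04 + 27.04 + 5.76 + 9 = 86

SSE = 86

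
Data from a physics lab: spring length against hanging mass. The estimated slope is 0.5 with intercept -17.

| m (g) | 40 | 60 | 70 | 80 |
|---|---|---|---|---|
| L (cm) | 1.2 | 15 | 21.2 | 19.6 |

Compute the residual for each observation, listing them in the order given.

-1.8, 2, 3.2, -3.4

m=40: ŷ = -17 + 0.5·40 = 3; r = 1.2 − 3 = -1.8
m=60: ŷ = -17 + 0.5·60 = 13; r = 15 − 13 = 2
m=70: ŷ = -17 + 0.5·70 = 18; r = 21.2 − 18 = 3.2
m=80: ŷ = -17 + 0.5·80 = 23; r = 19.6 − 23 = -3.4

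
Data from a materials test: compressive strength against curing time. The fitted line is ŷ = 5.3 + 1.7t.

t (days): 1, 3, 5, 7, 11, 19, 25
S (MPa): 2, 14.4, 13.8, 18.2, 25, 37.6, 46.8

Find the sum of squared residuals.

t=1: ŷ = 5.3 + 1.7·1 = 7; r = 2 − 7 = -5
t=3: ŷ = 5.3 + 1.7·3 = 10.4; r = 14.4 − 10.4 = 4
t=5: ŷ = 5.3 + 1.7·5 = 13.8; r = 13.8 − 13.8 = 0
t=7: ŷ = 5.3 + 1.7·7 = 17.2; r = 18.2 − 17.2 = 1
t=11: ŷ = 5.3 + 1.7·11 = 24; r = 25 − 24 = 1
t=19: ŷ = 5.3 + 1.7·19 = 37.6; r = 37.6 − 37.6 = 0
t=25: ŷ = 5.3 + 1.7·25 = 47.8; r = 46.8 − 47.8 = -1
SSE = 25 + 16 + 0 + 1 + 1 + 0 + 1 = 44

SSE = 44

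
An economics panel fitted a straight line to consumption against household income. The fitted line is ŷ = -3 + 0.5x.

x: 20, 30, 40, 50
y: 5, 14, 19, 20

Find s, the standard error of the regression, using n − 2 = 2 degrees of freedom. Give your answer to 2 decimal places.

x=20: ŷ = -3 + 0.5·20 = 7; r = 5 − 7 = -2
x=30: ŷ = -3 + 0.5·30 = 12; r = 14 − 12 = 2
x=40: ŷ = -3 + 0.5·40 = 17; r = 19 − 17 = 2
x=50: ŷ = -3 + 0.5·50 = 22; r = 20 − 22 = -2
SSE = 4 + 4 + 4 + 4 = 16
s = √(16/2) = √8 ≈ 2.83

s = 2.83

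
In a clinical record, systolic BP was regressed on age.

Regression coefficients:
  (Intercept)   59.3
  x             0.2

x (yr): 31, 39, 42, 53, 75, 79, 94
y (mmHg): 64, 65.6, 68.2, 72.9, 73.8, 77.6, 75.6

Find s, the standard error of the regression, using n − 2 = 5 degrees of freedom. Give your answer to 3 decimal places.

s = 2.302

x=31: ŷ = 59.3 + 0.2·31 = 65.5; e = 64 − 65.5 = -1.5
x=39: ŷ = 59.3 + 0.2·39 = 67.1; e = 65.6 − 67.1 = -1.5
x=42: ŷ = 59.3 + 0.2·42 = 67.7; e = 68.2 − 67.7 = 0.5
x=53: ŷ = 59.3 + 0.2·53 = 69.9; e = 72.9 − 69.9 = 3
x=75: ŷ = 59.3 + 0.2·75 = 74.3; e = 73.8 − 74.3 = -0.5
x=79: ŷ = 59.3 + 0.2·79 = 75.1; e = 77.6 − 75.1 = 2.5
x=94: ŷ = 59.3 + 0.2·94 = 78.1; e = 75.6 − 78.1 = -2.5
SSE = 2.25 + 2.25 + 0.25 + 9 + 0.25 + 6.25 + 6.25 = 26.5
s = √(26.5/5) = √5.3 ≈ 2.302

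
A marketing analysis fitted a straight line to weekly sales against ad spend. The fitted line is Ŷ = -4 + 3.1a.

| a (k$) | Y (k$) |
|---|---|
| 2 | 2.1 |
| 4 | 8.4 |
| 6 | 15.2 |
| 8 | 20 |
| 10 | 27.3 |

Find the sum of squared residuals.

a=2: Ŷ = -4 + 3.1·2 = 2.2; e = 2.1 − 2.2 = -0.1
a=4: Ŷ = -4 + 3.1·4 = 8.4; e = 8.4 − 8.4 = 0
a=6: Ŷ = -4 + 3.1·6 = 14.6; e = 15.2 − 14.6 = 0.6
a=8: Ŷ = -4 + 3.1·8 = 20.8; e = 20 − 20.8 = -0.8
a=10: Ŷ = -4 + 3.1·10 = 27; e = 27.3 − 27 = 0.3
SSE = 0.01 + 0 + 0.36 + 0.64 + 0.09 = 1.1

SSE = 1.1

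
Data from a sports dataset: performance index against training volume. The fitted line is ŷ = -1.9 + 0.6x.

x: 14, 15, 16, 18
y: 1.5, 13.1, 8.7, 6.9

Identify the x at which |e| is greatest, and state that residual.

x = 15, e = 6

x=14: ŷ = -1.9 + 0.6·14 = 6.5; e = 1.5 − 6.5 = -5
x=15: ŷ = -1.9 + 0.6·15 = 7.1; e = 13.1 − 7.1 = 6
x=16: ŷ = -1.9 + 0.6·16 = 7.7; e = 8.7 − 7.7 = 1
x=18: ŷ = -1.9 + 0.6·18 = 8.9; e = 6.9 − 8.9 = -2
Largest |e| is 6 at x = 15, residual 6.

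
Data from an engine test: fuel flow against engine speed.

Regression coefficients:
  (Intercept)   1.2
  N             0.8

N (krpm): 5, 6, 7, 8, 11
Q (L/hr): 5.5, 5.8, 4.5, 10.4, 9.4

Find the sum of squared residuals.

N=5: ŷ = 1.2 + 0.8·5 = 5.2; r = 5.5 − 5.2 = 0.3
N=6: ŷ = 1.2 + 0.8·6 = 6; r = 5.8 − 6 = -0.2
N=7: ŷ = 1.2 + 0.8·7 = 6.8; r = 4.5 − 6.8 = -2.3
N=8: ŷ = 1.2 + 0.8·8 = 7.6; r = 10.4 − 7.6 = 2.8
N=11: ŷ = 1.2 + 0.8·11 = 10; r = 9.4 − 10 = -0.6
SSE = 0.09 + 0.04 + 5.29 + 7.84 + 0.36 = 13.62

SSE = 13.62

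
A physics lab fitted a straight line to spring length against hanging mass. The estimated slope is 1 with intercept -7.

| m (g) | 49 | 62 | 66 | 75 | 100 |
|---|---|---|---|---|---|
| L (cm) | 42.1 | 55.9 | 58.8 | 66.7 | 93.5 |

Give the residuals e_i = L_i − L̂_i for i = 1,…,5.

m=49: L̂ = -7 + 49 = 42; e = 42.1 − 42 = 0.1
m=62: L̂ = -7 + 62 = 55; e = 55.9 − 55 = 0.9
m=66: L̂ = -7 + 66 = 59; e = 58.8 − 59 = -0.2
m=75: L̂ = -7 + 75 = 68; e = 66.7 − 68 = -1.3
m=100: L̂ = -7 + 100 = 93; e = 93.5 − 93 = 0.5

0.1, 0.9, -0.2, -1.3, 0.5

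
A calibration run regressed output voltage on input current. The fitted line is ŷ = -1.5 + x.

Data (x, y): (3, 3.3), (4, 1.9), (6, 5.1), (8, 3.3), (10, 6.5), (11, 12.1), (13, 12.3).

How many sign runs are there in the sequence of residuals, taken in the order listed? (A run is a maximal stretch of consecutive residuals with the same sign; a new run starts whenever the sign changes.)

x=3: ŷ = -1.5 + 3 = 1.5; e = 3.3 − 1.5 = 1.8
x=4: ŷ = -1.5 + 4 = 2.5; e = 1.9 − 2.5 = -0.6
x=6: ŷ = -1.5 + 6 = 4.5; e = 5.1 − 4.5 = 0.6
x=8: ŷ = -1.5 + 8 = 6.5; e = 3.3 − 6.5 = -3.2
x=10: ŷ = -1.5 + 10 = 8.5; e = 6.5 − 8.5 = -2
x=11: ŷ = -1.5 + 11 = 9.5; e = 12.1 − 9.5 = 2.6
x=13: ŷ = -1.5 + 13 = 11.5; e = 12.3 − 11.5 = 0.8
Signs: + − + − − + +
Runs: +×1, −×1, +×1, −×2, +×2 → 5

5 runs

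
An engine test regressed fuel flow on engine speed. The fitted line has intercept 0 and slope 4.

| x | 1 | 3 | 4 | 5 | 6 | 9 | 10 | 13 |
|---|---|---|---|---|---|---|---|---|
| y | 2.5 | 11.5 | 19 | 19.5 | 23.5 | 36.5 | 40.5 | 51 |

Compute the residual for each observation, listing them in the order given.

x=1: ŷ = 4·1 = 4; e = 2.5 − 4 = -1.5
x=3: ŷ = 4·3 = 12; e = 11.5 − 12 = -0.5
x=4: ŷ = 4·4 = 16; e = 19 − 16 = 3
x=5: ŷ = 4·5 = 20; e = 19.5 − 20 = -0.5
x=6: ŷ = 4·6 = 24; e = 23.5 − 24 = -0.5
x=9: ŷ = 4·9 = 36; e = 36.5 − 36 = 0.5
x=10: ŷ = 4·10 = 40; e = 40.5 − 40 = 0.5
x=13: ŷ = 4·13 = 52; e = 51 − 52 = -1

-1.5, -0.5, 3, -0.5, -0.5, 0.5, 0.5, -1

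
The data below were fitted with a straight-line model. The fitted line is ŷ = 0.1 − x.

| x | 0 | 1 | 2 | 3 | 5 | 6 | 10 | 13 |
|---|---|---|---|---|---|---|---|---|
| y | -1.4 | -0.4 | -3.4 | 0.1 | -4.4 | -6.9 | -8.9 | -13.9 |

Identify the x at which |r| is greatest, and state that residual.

x = 3, r = 3

x=0: ŷ = 0.1 − 0 = 0.1; r = -1.4 − 0.1 = -1.5
x=1: ŷ = 0.1 − 1 = -0.9; r = -0.4 − (-0.9) = 0.5
x=2: ŷ = 0.1 − 2 = -1.9; r = -3.4 − (-1.9) = -1.5
x=3: ŷ = 0.1 − 3 = -2.9; r = 0.1 − (-2.9) = 3
x=5: ŷ = 0.1 − 5 = -4.9; r = -4.4 − (-4.9) = 0.5
x=6: ŷ = 0.1 − 6 = -5.9; r = -6.9 − (-5.9) = -1
x=10: ŷ = 0.1 − 10 = -9.9; r = -8.9 − (-9.9) = 1
x=13: ŷ = 0.1 − 13 = -12.9; r = -13.9 − (-12.9) = -1
Largest |r| is 3 at x = 3, residual 3.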